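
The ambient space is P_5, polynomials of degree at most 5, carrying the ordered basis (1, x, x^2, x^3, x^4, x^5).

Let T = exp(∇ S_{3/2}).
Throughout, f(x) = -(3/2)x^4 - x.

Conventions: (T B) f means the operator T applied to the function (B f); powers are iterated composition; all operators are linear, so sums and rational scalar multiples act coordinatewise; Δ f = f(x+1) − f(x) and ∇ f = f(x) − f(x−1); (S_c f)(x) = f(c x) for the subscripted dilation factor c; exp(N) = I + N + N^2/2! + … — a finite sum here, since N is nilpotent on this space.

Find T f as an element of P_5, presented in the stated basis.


order-1 term: -(243/8)x^3 + (729/16)x^2 - (243/8)x + 195/32
order-2 term: -(19683/128)x^2 + (32805/128)x - 8019/64
order-3 term: -(59049/256)x + 124659/512
order-4 term: -177147/2048
the series for exp(∇ S_{3/2}) f terminates at order 4
exp(∇ S_{3/2}) f = -(3/2)x^4 - (243/8)x^3 - (13851/128)x^2 - (1471/256)x + 77361/2048

the result is g(x) = -(3/2)x^4 - (243/8)x^3 - (13851/128)x^2 - (1471/256)x + 77361/2048


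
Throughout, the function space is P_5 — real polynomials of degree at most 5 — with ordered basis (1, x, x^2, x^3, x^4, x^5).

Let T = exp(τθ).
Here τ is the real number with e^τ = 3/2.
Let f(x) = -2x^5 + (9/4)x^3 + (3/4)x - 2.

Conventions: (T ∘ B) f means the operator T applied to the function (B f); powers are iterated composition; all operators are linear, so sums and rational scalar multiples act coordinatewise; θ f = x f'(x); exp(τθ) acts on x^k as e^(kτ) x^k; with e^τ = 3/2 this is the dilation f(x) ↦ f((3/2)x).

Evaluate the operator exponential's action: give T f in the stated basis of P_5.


exp(τθ) x^k = e^(kτ) x^k; with e^τ = 3/2 this sends x^k to (3/2)^k x^k
x ↦ 3/2 x
x^3 ↦ 27/8 x^3
x^5 ↦ 243/32 x^5
applying this coordinatewise to f: exp(τθ) f = -(243/16)x^5 + (243/32)x^3 + (9/8)x - 2

the result is g(x) = -(243/16)x^5 + (243/32)x^3 + (9/8)x - 2


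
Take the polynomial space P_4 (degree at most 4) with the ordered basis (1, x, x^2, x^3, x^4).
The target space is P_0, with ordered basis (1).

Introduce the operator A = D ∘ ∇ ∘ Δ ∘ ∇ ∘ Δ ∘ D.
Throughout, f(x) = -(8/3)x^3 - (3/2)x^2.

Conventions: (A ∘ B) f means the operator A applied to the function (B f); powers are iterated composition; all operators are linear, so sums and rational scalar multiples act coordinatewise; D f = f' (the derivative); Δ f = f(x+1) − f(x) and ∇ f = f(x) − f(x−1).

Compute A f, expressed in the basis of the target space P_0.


D f = -8x^2 - 3x
Δ D f = -16x - 11
∇ Δ D f = -16
Δ (∇ ∘ Δ ∘ D) f = 0
∇ Δ (∇ ∘ Δ ∘ D) f = 0
D ∇ Δ (∇ ∘ Δ ∘ D) f = 0

g(x) = 0


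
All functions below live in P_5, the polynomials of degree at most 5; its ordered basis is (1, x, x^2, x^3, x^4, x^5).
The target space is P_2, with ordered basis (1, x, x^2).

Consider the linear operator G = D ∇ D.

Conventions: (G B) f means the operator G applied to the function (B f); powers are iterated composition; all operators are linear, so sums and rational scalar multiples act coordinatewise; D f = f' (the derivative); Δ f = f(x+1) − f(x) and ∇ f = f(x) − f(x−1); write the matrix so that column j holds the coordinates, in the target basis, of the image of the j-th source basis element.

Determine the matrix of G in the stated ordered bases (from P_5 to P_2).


the matrix is [[0, 0, 0, 6, -12, 20]; [0, 0, 0, 0, 24, -60]; [0, 0, 0, 0, 0, 60]] (rows listed top to bottom)

image of 1: 0
image of x: 0
image of x^2: 0
image of x^3: 6
image of x^4: 24x - 12
image of x^5: 60x^2 - 60x + 20
each image's coordinates form column j of the matrix


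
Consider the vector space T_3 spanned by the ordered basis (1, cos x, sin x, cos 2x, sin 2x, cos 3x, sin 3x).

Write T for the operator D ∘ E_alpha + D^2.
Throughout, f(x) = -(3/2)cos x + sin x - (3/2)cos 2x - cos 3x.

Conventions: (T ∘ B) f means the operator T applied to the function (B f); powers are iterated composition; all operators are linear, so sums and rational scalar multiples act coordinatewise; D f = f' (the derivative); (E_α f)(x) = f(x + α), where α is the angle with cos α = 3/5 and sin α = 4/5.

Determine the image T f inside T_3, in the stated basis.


E_alpha f = -(1/10)cos x + (9/5)sin x + (21/50)cos 2x + (36/25)sin 2x + (117/125)cos 3x + (44/125)sin 3x
D E_alpha f = (9/5)cos x + (1/10)sin x + (72/25)cos 2x - (21/25)sin 2x + (132/125)cos 3x - (351/125)sin 3x
D f = cos x + (3/2)sin x + 3sin 2x + 3sin 3x
D D f = (3/2)cos x - sin x + 6cos 2x + 9cos 3x
(D ∘ E_alpha + D^2) f = (33/10)cos x - (9/10)sin x + (222/25)cos 2x - (21/25)sin 2x + (1257/125)cos 3x - (351/125)sin 3x

the result is g(x) = (33/10)cos x - (9/10)sin x + (222/25)cos 2x - (21/25)sin 2x + (1257/125)cos 3x - (351/125)sin 3x


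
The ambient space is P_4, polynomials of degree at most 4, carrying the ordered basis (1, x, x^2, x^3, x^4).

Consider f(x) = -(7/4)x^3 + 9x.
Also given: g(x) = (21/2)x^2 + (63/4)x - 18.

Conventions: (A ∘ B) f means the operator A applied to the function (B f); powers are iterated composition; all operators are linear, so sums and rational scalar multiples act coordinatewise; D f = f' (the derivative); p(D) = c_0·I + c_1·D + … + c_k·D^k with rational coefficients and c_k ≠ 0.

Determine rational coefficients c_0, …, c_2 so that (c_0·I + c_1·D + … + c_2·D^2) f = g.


D^0 f = -(7/4)x^3 + 9x
D^1 f = -(21/4)x^2 + 9
D^2 f = -(21/2)x
matching coefficients of g against c_0 f + c_1 Df + … from the top degree down determines the c_i
solution: c_0 = 0, c_1 = -2, c_2 = -3/2

c_0 = 0, c_1 = -2, c_2 = -3/2


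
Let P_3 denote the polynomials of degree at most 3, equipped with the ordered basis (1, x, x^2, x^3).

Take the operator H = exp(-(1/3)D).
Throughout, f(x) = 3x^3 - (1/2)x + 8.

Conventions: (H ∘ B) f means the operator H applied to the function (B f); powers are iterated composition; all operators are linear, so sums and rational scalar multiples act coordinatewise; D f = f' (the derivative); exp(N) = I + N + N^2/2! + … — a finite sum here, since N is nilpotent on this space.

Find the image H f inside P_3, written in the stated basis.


order-1 term: -3x^2 + 1/6
order-2 term: x
order-3 term: -1/9
the series for exp(-(1/3)D) f terminates at order 3
exp(-(1/3)D) f = 3x^3 - 3x^2 + (1/2)x + 145/18

g(x) = 3x^3 - 3x^2 + (1/2)x + 145/18


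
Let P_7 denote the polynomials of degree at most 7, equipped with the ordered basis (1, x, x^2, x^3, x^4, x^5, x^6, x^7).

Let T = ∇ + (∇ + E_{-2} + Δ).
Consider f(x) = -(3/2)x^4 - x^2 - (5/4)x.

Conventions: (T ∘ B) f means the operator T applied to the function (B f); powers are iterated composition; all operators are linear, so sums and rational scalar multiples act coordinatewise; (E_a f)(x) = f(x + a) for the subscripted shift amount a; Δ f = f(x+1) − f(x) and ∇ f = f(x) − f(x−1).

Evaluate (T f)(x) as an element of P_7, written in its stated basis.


∇ f = -6x^3 + 9x^2 - 8x + 5/4
∇ f = -6x^3 + 9x^2 - 8x + 5/4
E_{-2} f = -(3/2)x^4 + 12x^3 - 37x^2 + (203/4)x - 51/2
Δ f = -6x^3 - 9x^2 - 8x - 15/4
(∇ + E_{-2} + Δ) f = -(3/2)x^4 - 37x^2 + (139/4)x - 28
(∇ + (∇ + E_{-2} + Δ)) f = -(3/2)x^4 - 6x^3 - 28x^2 + (107/4)x - 107/4

the image equals g(x) = -(3/2)x^4 - 6x^3 - 28x^2 + (107/4)x - 107/4


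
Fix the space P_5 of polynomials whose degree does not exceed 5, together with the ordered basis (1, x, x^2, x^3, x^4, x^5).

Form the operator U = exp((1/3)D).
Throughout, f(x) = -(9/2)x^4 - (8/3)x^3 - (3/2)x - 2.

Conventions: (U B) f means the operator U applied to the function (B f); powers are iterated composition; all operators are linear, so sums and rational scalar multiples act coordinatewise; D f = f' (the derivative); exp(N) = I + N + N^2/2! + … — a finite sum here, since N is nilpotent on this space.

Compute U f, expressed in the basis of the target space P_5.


the image equals g(x) = -(9/2)x^4 - (26/3)x^3 - (17/3)x^2 - (55/18)x - 215/81

order-1 term: -6x^3 - (8/3)x^2 - 1/2
order-2 term: -3x^2 - (8/9)x
order-3 term: -(2/3)x - 8/81
order-4 term: -1/18
the series for exp((1/3)D) f terminates at order 4
exp((1/3)D) f = -(9/2)x^4 - (26/3)x^3 - (17/3)x^2 - (55/18)x - 215/81


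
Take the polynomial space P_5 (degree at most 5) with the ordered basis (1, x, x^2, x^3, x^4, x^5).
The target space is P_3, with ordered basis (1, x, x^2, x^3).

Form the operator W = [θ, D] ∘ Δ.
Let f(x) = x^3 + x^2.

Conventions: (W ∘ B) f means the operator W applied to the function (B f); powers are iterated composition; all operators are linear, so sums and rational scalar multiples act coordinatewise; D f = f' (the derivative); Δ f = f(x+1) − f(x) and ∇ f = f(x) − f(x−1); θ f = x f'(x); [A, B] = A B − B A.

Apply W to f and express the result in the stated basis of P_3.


Δ f = 3x^2 + 5x + 2
D Δ f = 6x + 5
θ D Δ f = 6x
θ Δ f = 6x^2 + 5x
D θ Δ f = 12x + 5
[θ, D] Δ f = -6x - 5

g(x) = -6x - 5


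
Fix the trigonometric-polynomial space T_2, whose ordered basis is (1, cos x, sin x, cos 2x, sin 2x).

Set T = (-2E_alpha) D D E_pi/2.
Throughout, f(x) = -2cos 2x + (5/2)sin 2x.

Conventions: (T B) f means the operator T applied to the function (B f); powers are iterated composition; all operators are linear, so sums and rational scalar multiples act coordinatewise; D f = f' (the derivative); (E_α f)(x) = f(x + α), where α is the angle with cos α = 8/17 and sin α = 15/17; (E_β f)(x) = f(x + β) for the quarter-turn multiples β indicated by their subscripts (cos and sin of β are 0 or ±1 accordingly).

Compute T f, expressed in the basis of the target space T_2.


E_pi/2 f = 2cos 2x - (5/2)sin 2x
D E_pi/2 f = -5cos 2x - 4sin 2x
D D E_pi/2 f = -8cos 2x + 10sin 2x
E_alpha (D D E_pi/2) f = (3688/289)cos 2x + (310/289)sin 2x
(-2E_alpha) (D D E_pi/2) f = -(7376/289)cos 2x - (620/289)sin 2x

the result is g(x) = -(7376/289)cos 2x - (620/289)sin 2x


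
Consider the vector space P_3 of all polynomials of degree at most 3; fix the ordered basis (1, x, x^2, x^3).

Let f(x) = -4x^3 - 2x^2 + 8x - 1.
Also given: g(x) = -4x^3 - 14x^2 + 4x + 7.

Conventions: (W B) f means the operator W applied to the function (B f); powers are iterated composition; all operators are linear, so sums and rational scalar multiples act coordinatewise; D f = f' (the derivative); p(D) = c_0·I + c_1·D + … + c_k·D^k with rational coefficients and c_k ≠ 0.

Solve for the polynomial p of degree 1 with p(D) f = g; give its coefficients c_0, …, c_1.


D^0 f = -4x^3 - 2x^2 + 8x - 1
D^1 f = -12x^2 - 4x + 8
matching coefficients of g against c_0 f + c_1 Df + … from the top degree down determines the c_i
solution: c_0 = 1, c_1 = 1

c_0 = 1, c_1 = 1


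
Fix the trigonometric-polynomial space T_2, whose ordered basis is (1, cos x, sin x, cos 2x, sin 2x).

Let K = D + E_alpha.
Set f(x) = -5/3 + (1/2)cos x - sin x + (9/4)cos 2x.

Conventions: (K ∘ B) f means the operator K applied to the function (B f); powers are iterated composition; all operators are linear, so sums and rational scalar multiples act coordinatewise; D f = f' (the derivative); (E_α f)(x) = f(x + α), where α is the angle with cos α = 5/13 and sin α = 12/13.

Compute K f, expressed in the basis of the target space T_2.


g(x) = -5/3 - (45/26)cos x - (35/26)sin x - (1071/676)cos 2x - (2061/338)sin 2x

D f = -cos x - (1/2)sin x - (9/2)sin 2x
E_alpha f = -5/3 - (19/26)cos x - (11/13)sin x - (1071/676)cos 2x - (270/169)sin 2x
(D + E_alpha) f = -5/3 - (45/26)cos x - (35/26)sin x - (1071/676)cos 2x - (2061/338)sin 2x


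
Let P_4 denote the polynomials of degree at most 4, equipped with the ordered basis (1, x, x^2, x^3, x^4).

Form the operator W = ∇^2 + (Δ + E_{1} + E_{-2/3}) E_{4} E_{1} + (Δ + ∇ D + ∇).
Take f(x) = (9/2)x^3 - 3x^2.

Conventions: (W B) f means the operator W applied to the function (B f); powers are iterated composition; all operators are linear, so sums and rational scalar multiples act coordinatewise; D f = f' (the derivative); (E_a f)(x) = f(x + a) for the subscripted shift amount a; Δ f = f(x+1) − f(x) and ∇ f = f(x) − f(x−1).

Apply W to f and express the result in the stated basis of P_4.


g(x) = 9x^3 + 174x^2 + 862x + 9041/6

∇ f = (27/2)x^2 - (39/2)x + 15/2
∇ ∇ f = 27x - 33
E_{1} f = (9/2)x^3 + (21/2)x^2 + (15/2)x + 3/2
E_{4} E_{1} f = (9/2)x^3 + (129/2)x^2 + (615/2)x + 975/2
Δ E_{4} E_{1} f = (27/2)x^2 + (285/2)x + 753/2
E_{1} E_{4} E_{1} f = (9/2)x^3 + 78x^2 + 450x + 864
E_{-2/3} E_{4} E_{1} f = (9/2)x^3 + (111/2)x^2 + (455/2)x + 1859/6
(Δ + E_{1} + E_{-2/3}) E_{4} E_{1} f = 9x^3 + 147x^2 + 820x + 4651/3
Δ f = (27/2)x^2 + (15/2)x + 3/2
D f = (27/2)x^2 - 6x
∇ D f = 27x - 39/2
∇ f = (27/2)x^2 - (39/2)x + 15/2
(Δ + ∇ D + ∇) f = 27x^2 + 15x - 21/2
(∇^2 + (Δ + E_{1} + E_{-2/3}) E_{4} E_{1} + (Δ + ∇ D + ∇)) f = 9x^3 + 174x^2 + 862x + 9041/6


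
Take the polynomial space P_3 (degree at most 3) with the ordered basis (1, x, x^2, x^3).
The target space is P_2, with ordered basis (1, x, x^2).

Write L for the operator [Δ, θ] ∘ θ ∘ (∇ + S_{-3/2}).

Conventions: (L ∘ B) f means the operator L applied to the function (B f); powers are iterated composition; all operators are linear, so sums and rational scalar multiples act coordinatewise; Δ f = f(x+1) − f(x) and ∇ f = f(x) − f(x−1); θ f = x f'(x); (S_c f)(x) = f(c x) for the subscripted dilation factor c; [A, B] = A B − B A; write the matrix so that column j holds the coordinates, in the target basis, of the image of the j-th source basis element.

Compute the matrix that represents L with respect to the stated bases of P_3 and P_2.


image of 1: 0
image of x: -3/2
image of x^2: 9x + 11
image of x^3: -(243/8)x^2 - (195/4)x - 171/8
each image's coordinates form column j of the matrix

the matrix is [[0, -3/2, 11, -171/8]; [0, 0, 9, -195/4]; [0, 0, 0, -243/8]] (rows listed top to bottom)


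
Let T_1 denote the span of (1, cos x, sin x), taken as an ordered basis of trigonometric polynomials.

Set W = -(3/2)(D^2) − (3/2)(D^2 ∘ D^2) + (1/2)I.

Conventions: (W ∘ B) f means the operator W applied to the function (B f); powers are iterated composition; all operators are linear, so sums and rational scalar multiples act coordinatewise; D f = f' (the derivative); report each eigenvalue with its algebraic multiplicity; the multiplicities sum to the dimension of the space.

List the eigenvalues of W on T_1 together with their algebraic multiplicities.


λ = 1/2 (multiplicity 3)

image of 1: 1/2
image of cos x: (1/2)cos x
image of sin x: (1/2)sin x
the matrix is diagonal; its diagonal is (1/2, 1/2, 1/2)
for a triangular matrix the eigenvalues are the diagonal entries, with algebraic multiplicity their repetition count


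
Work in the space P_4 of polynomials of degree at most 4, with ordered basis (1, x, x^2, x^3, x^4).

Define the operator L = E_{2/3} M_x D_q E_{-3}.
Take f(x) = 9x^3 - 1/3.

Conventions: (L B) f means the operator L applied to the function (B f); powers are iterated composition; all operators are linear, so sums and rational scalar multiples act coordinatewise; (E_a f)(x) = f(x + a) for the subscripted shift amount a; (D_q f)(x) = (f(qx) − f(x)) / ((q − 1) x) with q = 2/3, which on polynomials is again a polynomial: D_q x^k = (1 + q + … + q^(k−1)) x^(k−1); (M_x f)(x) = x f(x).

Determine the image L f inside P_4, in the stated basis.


E_{-3} f = 9x^3 - 81x^2 + 243x - 730/3
D_q E_{-3} f = 19x^2 - 135x + 243
M_x D_q E_{-3} f = 19x^3 - 135x^2 + 243x
E_{2/3} (M_x D_q E_{-3}) f = 19x^3 - 97x^2 + (265/3)x + 2906/27

the result is g(x) = 19x^3 - 97x^2 + (265/3)x + 2906/27


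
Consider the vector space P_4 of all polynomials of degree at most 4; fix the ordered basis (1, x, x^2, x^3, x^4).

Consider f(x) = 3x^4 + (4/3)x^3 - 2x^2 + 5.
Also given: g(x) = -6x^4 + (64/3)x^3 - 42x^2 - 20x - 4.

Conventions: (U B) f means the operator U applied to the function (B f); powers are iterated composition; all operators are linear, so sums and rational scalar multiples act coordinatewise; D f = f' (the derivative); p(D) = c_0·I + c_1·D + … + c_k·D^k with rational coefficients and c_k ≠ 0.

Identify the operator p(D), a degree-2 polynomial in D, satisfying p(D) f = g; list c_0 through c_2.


c_0 = -2, c_1 = 2, c_2 = -3/2

D^0 f = 3x^4 + (4/3)x^3 - 2x^2 + 5
D^1 f = 12x^3 + 4x^2 - 4x
D^2 f = 36x^2 + 8x - 4
matching coefficients of g against c_0 f + c_1 Df + … from the top degree down determines the c_i
solution: c_0 = -2, c_1 = 2, c_2 = -3/2


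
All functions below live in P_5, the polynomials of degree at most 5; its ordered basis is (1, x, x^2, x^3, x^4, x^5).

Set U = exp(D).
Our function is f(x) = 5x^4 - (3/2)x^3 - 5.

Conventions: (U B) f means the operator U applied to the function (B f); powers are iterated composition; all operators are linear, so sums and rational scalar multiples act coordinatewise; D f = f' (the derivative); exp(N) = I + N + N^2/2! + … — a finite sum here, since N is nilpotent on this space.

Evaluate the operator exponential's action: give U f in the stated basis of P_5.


order-1 term: 20x^3 - (9/2)x^2
order-2 term: 30x^2 - (9/2)x
order-3 term: 20x - 3/2
order-4 term: 5
the series for exp(D) f terminates at order 4
exp(D) f = 5x^4 + (37/2)x^3 + (51/2)x^2 + (31/2)x - 3/2

the result is g(x) = 5x^4 + (37/2)x^3 + (51/2)x^2 + (31/2)x - 3/2


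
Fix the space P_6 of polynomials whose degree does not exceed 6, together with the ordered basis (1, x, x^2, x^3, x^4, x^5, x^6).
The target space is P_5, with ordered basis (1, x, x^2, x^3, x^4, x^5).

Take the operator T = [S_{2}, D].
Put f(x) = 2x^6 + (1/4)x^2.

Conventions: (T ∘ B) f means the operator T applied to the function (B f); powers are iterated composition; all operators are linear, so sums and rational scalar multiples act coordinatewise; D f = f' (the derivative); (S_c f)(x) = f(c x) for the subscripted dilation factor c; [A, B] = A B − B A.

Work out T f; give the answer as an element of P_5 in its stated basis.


g(x) = -384x^5 - x

D f = 12x^5 + (1/2)x
S_{2} D f = 384x^5 + x
S_{2} f = 128x^6 + x^2
D S_{2} f = 768x^5 + 2x
[S_{2}, D] f = -384x^5 - x


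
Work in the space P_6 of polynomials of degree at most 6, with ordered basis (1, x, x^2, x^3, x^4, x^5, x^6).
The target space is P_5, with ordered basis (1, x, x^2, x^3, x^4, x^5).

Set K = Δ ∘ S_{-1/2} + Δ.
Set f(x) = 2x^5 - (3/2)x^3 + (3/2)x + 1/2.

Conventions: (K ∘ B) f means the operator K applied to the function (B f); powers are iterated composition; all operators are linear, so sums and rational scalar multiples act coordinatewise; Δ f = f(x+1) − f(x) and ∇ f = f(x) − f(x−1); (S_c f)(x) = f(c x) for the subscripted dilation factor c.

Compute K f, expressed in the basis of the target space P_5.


g(x) = (155/16)x^4 + (155/8)x^3 + (247/16)x^2 + (23/4)x + 11/8

S_{-1/2} f = -(1/16)x^5 + (3/16)x^3 - (3/4)x + 1/2
Δ S_{-1/2} f = -(5/16)x^4 - (5/8)x^3 - (1/16)x^2 + (1/4)x - 5/8
Δ f = 10x^4 + 20x^3 + (31/2)x^2 + (11/2)x + 2
(Δ ∘ S_{-1/2} + Δ) f = (155/16)x^4 + (155/8)x^3 + (247/16)x^2 + (23/4)x + 11/8


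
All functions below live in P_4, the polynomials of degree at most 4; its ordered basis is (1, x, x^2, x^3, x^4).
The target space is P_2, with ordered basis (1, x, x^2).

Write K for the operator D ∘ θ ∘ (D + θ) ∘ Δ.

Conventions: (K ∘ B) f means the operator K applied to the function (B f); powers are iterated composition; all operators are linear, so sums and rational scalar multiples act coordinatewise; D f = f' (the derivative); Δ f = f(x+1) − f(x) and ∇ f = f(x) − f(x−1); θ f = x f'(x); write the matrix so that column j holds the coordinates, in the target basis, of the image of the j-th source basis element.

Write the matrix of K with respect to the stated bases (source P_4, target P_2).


image of 1: 0
image of x: 0
image of x^2: 2
image of x^3: 24x + 9
image of x^4: 108x^2 + 96x + 16
each image's coordinates form column j of the matrix

the matrix is [[0, 0, 2, 9, 16]; [0, 0, 0, 24, 96]; [0, 0, 0, 0, 108]] (rows listed top to bottom)


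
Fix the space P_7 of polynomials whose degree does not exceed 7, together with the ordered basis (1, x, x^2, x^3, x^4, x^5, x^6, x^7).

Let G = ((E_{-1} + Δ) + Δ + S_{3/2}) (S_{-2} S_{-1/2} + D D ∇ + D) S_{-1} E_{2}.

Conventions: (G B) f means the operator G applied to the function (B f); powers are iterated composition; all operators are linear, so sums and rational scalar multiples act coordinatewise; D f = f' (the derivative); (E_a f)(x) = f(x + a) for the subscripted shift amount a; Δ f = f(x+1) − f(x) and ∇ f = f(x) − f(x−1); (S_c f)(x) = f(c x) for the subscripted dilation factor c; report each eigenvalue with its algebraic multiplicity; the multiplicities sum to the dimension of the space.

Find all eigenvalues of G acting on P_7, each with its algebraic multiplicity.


image of 1: 2
image of x: -(5/2)x + 1
image of x^2: (13/4)x^2 - 3x + 1
image of x^3: -(35/8)x^3 + (27/4)x^2 - 3x - 12
image of x^4: (97/16)x^4 - (27/2)x^3 + 6x^2 + 68x - 113
image of x^5: -(275/32)x^5 + (405/16)x^4 - 10x^3 - 245x^2 + 755x - 762
image of x^6: (793/64)x^6 - (729/16)x^5 + 15x^4 + 715x^3 - 3120x^2 + 5856x - 4811
image of x^7: -(2315/128)x^7 + (5103/64)x^6 - 21x^5 - (14735/8)x^4 + (20545/2)x^3 - 27237x^2 + 40950x - 29152
the matrix is upper triangular; its diagonal is (2, -5/2, 13/4, -35/8, 97/16, -275/32, 793/64, -2315/128)
for a triangular matrix the eigenvalues are the diagonal entries, with algebraic multiplicity their repetition count

λ = -2315/128 (multiplicity 1), λ = -275/32 (multiplicity 1), λ = -35/8 (multiplicity 1), λ = -5/2 (multiplicity 1), λ = 2 (multiplicity 1), λ = 13/4 (multiplicity 1), λ = 97/16 (multiplicity 1), λ = 793/64 (multiplicity 1)


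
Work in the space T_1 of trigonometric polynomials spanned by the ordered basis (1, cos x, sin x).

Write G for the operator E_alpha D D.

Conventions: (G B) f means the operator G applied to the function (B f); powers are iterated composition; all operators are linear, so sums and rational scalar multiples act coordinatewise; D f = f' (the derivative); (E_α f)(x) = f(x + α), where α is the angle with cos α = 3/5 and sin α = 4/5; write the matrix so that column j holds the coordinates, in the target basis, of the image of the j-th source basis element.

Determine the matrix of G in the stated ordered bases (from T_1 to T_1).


image of 1: 0
image of cos x: -(3/5)cos x + (4/5)sin x
image of sin x: -(4/5)cos x - (3/5)sin x
each image's coordinates form column j of the matrix

the matrix is [[0, 0, 0]; [0, -3/5, -4/5]; [0, 4/5, -3/5]] (rows listed top to bottom)


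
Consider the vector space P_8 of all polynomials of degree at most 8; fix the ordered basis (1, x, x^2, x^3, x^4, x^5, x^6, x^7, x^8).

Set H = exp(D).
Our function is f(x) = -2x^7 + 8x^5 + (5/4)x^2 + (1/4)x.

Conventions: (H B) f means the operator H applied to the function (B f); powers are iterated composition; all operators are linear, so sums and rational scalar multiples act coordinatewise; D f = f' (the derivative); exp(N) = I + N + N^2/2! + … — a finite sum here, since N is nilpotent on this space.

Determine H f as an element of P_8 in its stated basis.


order-1 term: -14x^6 + 40x^4 + (5/2)x + 1/4
order-2 term: -42x^5 + 80x^3 + 5/4
order-3 term: -70x^4 + 80x^2
order-4 term: -70x^3 + 40x
order-5 term: -42x^2 + 8
order-6 term: -14x
order-7 term: -2
the series for exp(D) f terminates at order 7
exp(D) f = -2x^7 - 14x^6 - 34x^5 - 30x^4 + 10x^3 + (157/4)x^2 + (115/4)x + 15/2

g(x) = -2x^7 - 14x^6 - 34x^5 - 30x^4 + 10x^3 + (157/4)x^2 + (115/4)x + 15/2


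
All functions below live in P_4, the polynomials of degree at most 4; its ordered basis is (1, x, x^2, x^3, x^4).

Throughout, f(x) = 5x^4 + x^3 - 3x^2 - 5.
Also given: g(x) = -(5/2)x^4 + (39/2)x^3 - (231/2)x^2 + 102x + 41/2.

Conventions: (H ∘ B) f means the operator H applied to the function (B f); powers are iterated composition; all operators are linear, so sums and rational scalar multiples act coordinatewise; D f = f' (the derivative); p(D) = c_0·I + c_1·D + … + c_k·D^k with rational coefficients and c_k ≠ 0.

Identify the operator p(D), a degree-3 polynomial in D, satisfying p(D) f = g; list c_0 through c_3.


D^0 f = 5x^4 + x^3 - 3x^2 - 5
D^1 f = 20x^3 + 3x^2 - 6x
D^2 f = 60x^2 + 6x - 6
D^3 f = 120x + 6
matching coefficients of g against c_0 f + c_1 Df + … from the top degree down determines the c_i
solution: c_0 = -1/2, c_1 = 1, c_2 = -2, c_3 = 1

p(D) = -(1/2)·I + D − 2·D^2 + D^3, i.e. c_0 = -1/2, c_1 = 1, c_2 = -2, c_3 = 1


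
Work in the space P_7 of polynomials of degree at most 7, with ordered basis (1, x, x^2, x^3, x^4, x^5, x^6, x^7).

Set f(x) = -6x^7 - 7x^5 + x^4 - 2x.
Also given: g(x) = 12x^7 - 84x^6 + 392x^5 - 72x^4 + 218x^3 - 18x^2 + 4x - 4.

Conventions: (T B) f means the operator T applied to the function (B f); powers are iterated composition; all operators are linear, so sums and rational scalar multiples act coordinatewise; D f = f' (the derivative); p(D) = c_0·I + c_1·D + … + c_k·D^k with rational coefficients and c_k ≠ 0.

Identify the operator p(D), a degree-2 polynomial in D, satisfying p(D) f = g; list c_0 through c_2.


c_0 = -2, c_1 = 2, c_2 = -3/2

D^0 f = -6x^7 - 7x^5 + x^4 - 2x
D^1 f = -42x^6 - 35x^4 + 4x^3 - 2
D^2 f = -252x^5 - 140x^3 + 12x^2
matching coefficients of g against c_0 f + c_1 Df + … from the top degree down determines the c_i
solution: c_0 = -2, c_1 = 2, c_2 = -3/2


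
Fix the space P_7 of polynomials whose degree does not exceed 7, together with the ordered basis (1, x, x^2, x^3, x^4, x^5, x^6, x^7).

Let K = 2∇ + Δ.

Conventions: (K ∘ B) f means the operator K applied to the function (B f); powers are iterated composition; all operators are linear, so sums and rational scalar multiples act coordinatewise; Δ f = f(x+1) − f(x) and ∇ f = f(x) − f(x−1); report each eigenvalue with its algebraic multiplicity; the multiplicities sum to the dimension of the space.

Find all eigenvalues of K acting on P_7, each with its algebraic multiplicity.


λ = 0 (multiplicity 8)

image of 1: 0
image of x: 3
image of x^2: 6x - 1
image of x^3: 9x^2 - 3x + 3
image of x^4: 12x^3 - 6x^2 + 12x - 1
image of x^5: 15x^4 - 10x^3 + 30x^2 - 5x + 3
image of x^6: 18x^5 - 15x^4 + 60x^3 - 15x^2 + 18x - 1
image of x^7: 21x^6 - 21x^5 + 105x^4 - 35x^3 + 63x^2 - 7x + 3
the matrix is upper triangular; its diagonal is (0, 0, 0, 0, 0, 0, 0, 0)
for a triangular matrix the eigenvalues are the diagonal entries, with algebraic multiplicity their repetition count


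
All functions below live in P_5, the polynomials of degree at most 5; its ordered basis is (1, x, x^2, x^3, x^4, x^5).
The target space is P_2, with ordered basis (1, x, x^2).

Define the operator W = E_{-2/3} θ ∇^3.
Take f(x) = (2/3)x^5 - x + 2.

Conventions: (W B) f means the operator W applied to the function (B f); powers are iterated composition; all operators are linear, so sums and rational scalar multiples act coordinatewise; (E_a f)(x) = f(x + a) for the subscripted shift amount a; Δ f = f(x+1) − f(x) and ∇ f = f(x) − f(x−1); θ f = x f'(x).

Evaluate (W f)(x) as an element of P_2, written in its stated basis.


the result is g(x) = 80x^2 - (680/3)x + 1040/9

∇ f = (10/3)x^4 - (20/3)x^3 + (20/3)x^2 - (10/3)x - 1/3
∇ ∇ f = (40/3)x^3 - 40x^2 + (140/3)x - 20
∇ ∇ ∇ f = 40x^2 - 120x + 100
θ ∇^3 f = 80x^2 - 120x
E_{-2/3} θ ∇^3 f = 80x^2 - (680/3)x + 1040/9


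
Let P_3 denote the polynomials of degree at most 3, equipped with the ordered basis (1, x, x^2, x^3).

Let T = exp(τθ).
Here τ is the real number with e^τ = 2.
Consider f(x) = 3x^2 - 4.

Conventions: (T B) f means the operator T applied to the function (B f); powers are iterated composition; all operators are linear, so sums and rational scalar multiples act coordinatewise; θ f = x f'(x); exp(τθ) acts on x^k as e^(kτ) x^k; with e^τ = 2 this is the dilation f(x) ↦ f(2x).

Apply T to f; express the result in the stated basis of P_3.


the image equals g(x) = 12x^2 - 4

exp(τθ) x^k = e^(kτ) x^k; with e^τ = 2 this sends x^k to 2^k x^k
x^2 ↦ 4 x^2
applying this coordinatewise to f: exp(τθ) f = 12x^2 - 4


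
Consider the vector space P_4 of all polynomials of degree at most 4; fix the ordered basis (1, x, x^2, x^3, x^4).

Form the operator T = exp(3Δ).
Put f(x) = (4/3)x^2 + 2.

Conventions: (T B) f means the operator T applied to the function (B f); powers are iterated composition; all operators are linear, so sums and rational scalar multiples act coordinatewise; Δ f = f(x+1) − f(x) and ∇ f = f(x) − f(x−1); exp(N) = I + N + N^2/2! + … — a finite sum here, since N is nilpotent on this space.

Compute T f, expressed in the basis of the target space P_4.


order-1 term: 8x + 4
order-2 term: 12
the series for exp(3Δ) f terminates at order 2
exp(3Δ) f = (4/3)x^2 + 8x + 18

g(x) = (4/3)x^2 + 8x + 18


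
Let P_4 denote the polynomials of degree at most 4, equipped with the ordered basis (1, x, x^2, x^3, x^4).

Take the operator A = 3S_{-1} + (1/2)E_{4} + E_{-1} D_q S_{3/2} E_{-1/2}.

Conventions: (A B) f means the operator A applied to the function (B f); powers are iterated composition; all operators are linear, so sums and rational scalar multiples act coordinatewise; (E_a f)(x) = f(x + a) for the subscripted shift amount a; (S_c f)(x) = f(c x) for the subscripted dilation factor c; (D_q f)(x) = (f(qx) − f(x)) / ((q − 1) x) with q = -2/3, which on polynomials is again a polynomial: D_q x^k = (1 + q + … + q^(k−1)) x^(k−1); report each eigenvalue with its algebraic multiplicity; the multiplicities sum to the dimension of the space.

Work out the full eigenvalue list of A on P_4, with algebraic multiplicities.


λ = -5/2 (multiplicity 2), λ = 7/2 (multiplicity 3)

image of 1: 7/2
image of x: -(5/2)x + 7/2
image of x^2: (7/2)x^2 + (19/4)x + 23/4
image of x^3: -(5/2)x^3 + (69/8)x^2 + (141/8)x + 295/8
image of x^4: (7/2)x^4 + (167/16)x^3 + (567/16)x^2 + (2351/16)x + 1895/16
the matrix is upper triangular; its diagonal is (7/2, -5/2, 7/2, -5/2, 7/2)
for a triangular matrix the eigenvalues are the diagonal entries, with algebraic multiplicity their repetition count


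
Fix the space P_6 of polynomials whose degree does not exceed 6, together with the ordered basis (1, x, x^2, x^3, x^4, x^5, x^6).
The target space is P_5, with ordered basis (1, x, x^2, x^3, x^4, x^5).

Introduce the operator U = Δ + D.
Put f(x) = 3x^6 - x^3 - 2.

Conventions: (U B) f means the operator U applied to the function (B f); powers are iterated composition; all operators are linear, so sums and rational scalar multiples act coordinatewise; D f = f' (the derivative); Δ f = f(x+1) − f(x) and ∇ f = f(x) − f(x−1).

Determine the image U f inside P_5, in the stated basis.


Δ f = 18x^5 + 45x^4 + 60x^3 + 42x^2 + 15x + 2
D f = 18x^5 - 3x^2
(Δ + D) f = 36x^5 + 45x^4 + 60x^3 + 39x^2 + 15x + 2

the image equals g(x) = 36x^5 + 45x^4 + 60x^3 + 39x^2 + 15x + 2


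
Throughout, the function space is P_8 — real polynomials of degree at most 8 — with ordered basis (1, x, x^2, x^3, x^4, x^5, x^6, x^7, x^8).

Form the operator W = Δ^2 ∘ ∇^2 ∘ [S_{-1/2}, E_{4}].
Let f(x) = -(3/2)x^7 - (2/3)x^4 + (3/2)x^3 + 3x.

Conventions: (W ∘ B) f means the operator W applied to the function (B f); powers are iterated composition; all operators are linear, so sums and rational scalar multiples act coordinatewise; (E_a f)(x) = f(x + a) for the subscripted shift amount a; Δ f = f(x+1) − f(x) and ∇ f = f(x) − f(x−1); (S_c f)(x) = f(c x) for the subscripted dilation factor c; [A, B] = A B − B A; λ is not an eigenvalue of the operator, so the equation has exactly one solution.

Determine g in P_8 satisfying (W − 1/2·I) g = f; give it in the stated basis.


write g with unknown coordinates in the stated basis and equate coefficients in (W − 1/2·I) g = f
solving from the highest basis element down gives g = 3x^7 + (4/3)x^4 - 3x^3 + (2835/2)x^2 - 5676x + 46305/2
check: W g = (2835/4)x^2 - 2835x + 46305/4
so W g − 1/2·g = -(3/2)x^7 - (2/3)x^4 + (3/2)x^3 + 3x = f ✓

g(x) = 3x^7 + (4/3)x^4 - 3x^3 + (2835/2)x^2 - 5676x + 46305/2


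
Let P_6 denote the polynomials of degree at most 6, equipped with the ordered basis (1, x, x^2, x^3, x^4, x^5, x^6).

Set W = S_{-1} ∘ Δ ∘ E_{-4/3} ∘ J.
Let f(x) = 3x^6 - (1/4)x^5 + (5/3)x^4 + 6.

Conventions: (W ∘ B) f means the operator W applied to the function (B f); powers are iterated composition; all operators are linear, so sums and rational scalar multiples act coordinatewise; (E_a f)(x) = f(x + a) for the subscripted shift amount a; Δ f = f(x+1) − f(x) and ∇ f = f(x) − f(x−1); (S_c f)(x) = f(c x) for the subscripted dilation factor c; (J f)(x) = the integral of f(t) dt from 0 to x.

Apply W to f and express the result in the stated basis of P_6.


J f = (3/7)x^7 - (1/24)x^6 + (1/3)x^5 + 6x
E_{-4/3} J f = (3/7)x^7 - (97/24)x^6 + (50/3)x^5 - (350/9)x^4 + (4480/81)x^3 - (3872/81)x^2 + (7090/243)x - 196712/15309
Δ E_{-4/3} J f = 3x^6 - (61/4)x^5 + (905/24)x^4 - (985/18)x^3 + (10289/216)x^2 - (7501/324)x + 147617/13608
S_{-1} (Δ ∘ E_{-4/3} ∘ J) f = 3x^6 + (61/4)x^5 + (905/24)x^4 + (985/18)x^3 + (10289/216)x^2 + (7501/324)x + 147617/13608

g(x) = 3x^6 + (61/4)x^5 + (905/24)x^4 + (985/18)x^3 + (10289/216)x^2 + (7501/324)x + 147617/13608


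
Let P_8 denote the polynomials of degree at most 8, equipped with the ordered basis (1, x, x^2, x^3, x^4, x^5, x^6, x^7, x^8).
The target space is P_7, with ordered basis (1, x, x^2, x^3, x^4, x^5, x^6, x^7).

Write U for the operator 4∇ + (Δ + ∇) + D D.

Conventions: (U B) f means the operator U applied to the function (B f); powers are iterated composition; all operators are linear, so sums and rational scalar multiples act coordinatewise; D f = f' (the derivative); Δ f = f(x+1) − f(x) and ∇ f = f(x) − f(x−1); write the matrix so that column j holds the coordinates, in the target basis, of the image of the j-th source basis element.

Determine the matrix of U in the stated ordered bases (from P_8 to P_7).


the matrix is [[0, 6, -2, 6, -4, 6, -4, 6, -4]; [0, 0, 12, -6, 24, -20, 36, -28, 48]; [0, 0, 0, 18, -12, 60, -60, 126, -112]; [0, 0, 0, 0, 24, -20, 120, -140, 336]; [0, 0, 0, 0, 0, 30, -30, 210, -280]; [0, 0, 0, 0, 0, 0, 36, -42, 336]; [0, 0, 0, 0, 0, 0, 0, 42, -56]; [0, 0, 0, 0, 0, 0, 0, 0, 48]] (rows listed top to bottom)

image of 1: 0
image of x: 6
image of x^2: 12x - 2
image of x^3: 18x^2 - 6x + 6
image of x^4: 24x^3 - 12x^2 + 24x - 4
image of x^5: 30x^4 - 20x^3 + 60x^2 - 20x + 6
image of x^6: 36x^5 - 30x^4 + 120x^3 - 60x^2 + 36x - 4
image of x^7: 42x^6 - 42x^5 + 210x^4 - 140x^3 + 126x^2 - 28x + 6
image of x^8: 48x^7 - 56x^6 + 336x^5 - 280x^4 + 336x^3 - 112x^2 + 48x - 4
each image's coordinates form column j of the matrix


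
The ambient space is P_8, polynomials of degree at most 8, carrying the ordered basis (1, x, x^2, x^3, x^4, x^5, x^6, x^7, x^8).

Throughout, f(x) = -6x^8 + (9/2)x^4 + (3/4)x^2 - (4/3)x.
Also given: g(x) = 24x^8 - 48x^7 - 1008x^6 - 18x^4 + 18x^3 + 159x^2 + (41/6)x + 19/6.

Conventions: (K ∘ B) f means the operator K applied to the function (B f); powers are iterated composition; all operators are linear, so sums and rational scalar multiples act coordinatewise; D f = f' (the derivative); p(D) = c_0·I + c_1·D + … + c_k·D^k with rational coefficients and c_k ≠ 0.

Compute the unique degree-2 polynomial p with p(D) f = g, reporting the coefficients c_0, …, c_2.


c_0 = -4, c_1 = 1, c_2 = 3

D^0 f = -6x^8 + (9/2)x^4 + (3/4)x^2 - (4/3)x
D^1 f = -48x^7 + 18x^3 + (3/2)x - 4/3
D^2 f = -336x^6 + 54x^2 + 3/2
matching coefficients of g against c_0 f + c_1 Df + … from the top degree down determines the c_i
solution: c_0 = -4, c_1 = 1, c_2 = 3


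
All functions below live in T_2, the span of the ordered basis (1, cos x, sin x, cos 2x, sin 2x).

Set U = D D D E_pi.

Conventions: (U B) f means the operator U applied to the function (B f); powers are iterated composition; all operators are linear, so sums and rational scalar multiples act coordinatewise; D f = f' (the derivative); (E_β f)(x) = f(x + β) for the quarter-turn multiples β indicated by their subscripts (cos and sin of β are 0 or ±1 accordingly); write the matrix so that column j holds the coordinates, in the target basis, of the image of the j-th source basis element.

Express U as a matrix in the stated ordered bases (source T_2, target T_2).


image of 1: 0
image of cos x: -sin x
image of sin x: cos x
image of cos 2x: 8sin 2x
image of sin 2x: -8cos 2x
each image's coordinates form column j of the matrix

the matrix is [[0, 0, 0, 0, 0]; [0, 0, 1, 0, 0]; [0, -1, 0, 0, 0]; [0, 0, 0, 0, -8]; [0, 0, 0, 8, 0]] (rows listed top to bottom)


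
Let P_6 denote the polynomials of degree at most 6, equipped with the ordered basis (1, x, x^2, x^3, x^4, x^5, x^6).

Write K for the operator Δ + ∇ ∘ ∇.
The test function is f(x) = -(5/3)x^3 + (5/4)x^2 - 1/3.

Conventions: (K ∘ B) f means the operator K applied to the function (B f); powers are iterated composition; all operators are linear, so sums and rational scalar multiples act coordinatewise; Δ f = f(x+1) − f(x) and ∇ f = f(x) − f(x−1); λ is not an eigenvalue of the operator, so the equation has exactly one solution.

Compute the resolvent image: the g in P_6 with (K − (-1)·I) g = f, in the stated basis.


g(x) = -(5/3)x^3 + (25/4)x^2 + (5/2)x - 359/12

write g with unknown coordinates in the stated basis and equate coefficients in (K − (-1)·I) g = f
solving from the highest basis element down gives g = -(5/3)x^3 + (25/4)x^2 + (5/2)x - 359/12
check: K g = -5x^2 - (5/2)x + 355/12
so K g − (-1)·g = -(5/3)x^3 + (5/4)x^2 - 1/3 = f ✓


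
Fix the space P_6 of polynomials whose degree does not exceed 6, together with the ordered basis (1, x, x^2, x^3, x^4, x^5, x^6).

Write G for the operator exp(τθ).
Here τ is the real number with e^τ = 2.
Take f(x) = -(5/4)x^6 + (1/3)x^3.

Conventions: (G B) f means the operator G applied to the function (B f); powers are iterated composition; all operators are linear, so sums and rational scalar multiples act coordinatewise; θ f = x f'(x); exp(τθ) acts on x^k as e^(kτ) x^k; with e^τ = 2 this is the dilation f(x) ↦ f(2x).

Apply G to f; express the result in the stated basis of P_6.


exp(τθ) x^k = e^(kτ) x^k; with e^τ = 2 this sends x^k to 2^k x^k
x^3 ↦ 8 x^3
x^6 ↦ 64 x^6
applying this coordinatewise to f: exp(τθ) f = -80x^6 + (8/3)x^3

the image equals g(x) = -80x^6 + (8/3)x^3


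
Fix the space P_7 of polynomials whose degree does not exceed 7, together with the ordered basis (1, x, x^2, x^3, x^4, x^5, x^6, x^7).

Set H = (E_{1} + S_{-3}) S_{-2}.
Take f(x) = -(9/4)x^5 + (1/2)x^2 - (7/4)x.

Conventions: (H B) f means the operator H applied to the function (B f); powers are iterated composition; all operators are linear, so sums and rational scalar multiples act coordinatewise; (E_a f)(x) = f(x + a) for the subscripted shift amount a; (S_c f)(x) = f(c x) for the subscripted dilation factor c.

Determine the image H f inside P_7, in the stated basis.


S_{-2} f = 72x^5 + 2x^2 + (7/2)x
E_{1} S_{-2} f = 72x^5 + 360x^4 + 720x^3 + 722x^2 + (735/2)x + 155/2
S_{-3} S_{-2} f = -17496x^5 + 18x^2 - (21/2)x
(E_{1} + S_{-3}) S_{-2} f = -17424x^5 + 360x^4 + 720x^3 + 740x^2 + 357x + 155/2

g(x) = -17424x^5 + 360x^4 + 720x^3 + 740x^2 + 357x + 155/2


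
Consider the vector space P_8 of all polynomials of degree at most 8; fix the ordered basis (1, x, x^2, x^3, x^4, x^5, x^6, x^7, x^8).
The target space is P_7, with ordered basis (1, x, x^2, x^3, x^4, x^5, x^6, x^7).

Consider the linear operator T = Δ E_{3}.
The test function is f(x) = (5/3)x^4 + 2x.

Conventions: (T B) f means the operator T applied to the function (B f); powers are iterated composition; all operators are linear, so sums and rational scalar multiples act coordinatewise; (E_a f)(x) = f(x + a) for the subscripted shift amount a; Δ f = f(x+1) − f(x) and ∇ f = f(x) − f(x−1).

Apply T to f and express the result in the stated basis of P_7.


E_{3} f = (5/3)x^4 + 20x^3 + 90x^2 + 182x + 141
Δ E_{3} f = (20/3)x^3 + 70x^2 + (740/3)x + 881/3

the image equals g(x) = (20/3)x^3 + 70x^2 + (740/3)x + 881/3


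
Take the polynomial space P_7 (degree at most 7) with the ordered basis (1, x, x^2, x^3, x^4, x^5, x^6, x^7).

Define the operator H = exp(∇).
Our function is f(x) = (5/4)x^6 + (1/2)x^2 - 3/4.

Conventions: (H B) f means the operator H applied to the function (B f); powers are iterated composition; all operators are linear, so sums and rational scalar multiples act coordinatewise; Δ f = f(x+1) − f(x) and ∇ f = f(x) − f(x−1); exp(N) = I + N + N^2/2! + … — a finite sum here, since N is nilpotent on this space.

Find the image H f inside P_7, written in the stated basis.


order-1 term: (15/2)x^5 - (75/4)x^4 + 25x^3 - (75/4)x^2 + (17/2)x - 7/4
order-2 term: (75/4)x^4 - 75x^3 + (525/4)x^2 - (225/2)x + 157/4
order-3 term: 25x^3 - (225/2)x^2 + (375/2)x - 225/2
order-4 term: (75/4)x^2 - 75x + 325/4
order-5 term: (15/2)x - 75/4
order-6 term: 5/4
the series for exp(∇) f terminates at order 6
exp(∇) f = (5/4)x^6 + (15/2)x^5 - 25x^3 + (77/4)x^2 + 16x - 12

g(x) = (5/4)x^6 + (15/2)x^5 - 25x^3 + (77/4)x^2 + 16x - 12
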